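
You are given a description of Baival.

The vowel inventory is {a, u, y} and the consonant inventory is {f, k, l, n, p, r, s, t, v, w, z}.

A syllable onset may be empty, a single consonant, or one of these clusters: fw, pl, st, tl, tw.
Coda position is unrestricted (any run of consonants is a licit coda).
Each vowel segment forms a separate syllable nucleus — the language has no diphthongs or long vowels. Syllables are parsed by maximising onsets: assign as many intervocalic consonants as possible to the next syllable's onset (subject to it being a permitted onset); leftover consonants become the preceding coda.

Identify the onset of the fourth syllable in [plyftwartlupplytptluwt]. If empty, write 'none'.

pl

The vowels are y, a, u, y, u — 5 nuclei, so 5 syllables.
σ1/σ2 boundary: cluster /ftw/ — the longest permitted-onset suffix is /tw/; onset = /tw/, preceding coda = /f/.
σ2/σ3 boundary: /rtl/; trying suffixes from longest down, /tl/ is the first permitted one, so coda /r/ | onset /tl/.
σ3/σ4 boundary: /ppl/ splits as /p/ + /pl/ (/pl/ is the longest suffix that is a licit onset).
σ4/σ5 boundary: /tptl/; trying suffixes from longest down, /tl/ is the first permitted one, so coda /tp/ | onset /tl/.
Result: plyf.twar.tlup.plytp.tluwt.
Syllable 4 is /plytp/: onset /pl/, nucleus /y/, coda /tp/.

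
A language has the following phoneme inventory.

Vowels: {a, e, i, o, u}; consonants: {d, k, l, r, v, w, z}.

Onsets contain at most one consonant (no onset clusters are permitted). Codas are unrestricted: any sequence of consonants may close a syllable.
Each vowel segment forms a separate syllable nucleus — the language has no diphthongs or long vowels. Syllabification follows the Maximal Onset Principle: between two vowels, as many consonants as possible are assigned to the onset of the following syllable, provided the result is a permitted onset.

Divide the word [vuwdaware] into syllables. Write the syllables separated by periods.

Nuclei (vowels): u, a, a, e → 4 syllables.
σ1/σ2 boundary: cluster /wd/ — the longest permitted-onset suffix is /d/; onset = /d/, preceding coda = /w/.
σ2/σ3 boundary: just /w/ — single C goes to the following onset.
σ3/σ4 boundary: just /r/ — single C goes to the following onset.

vuw.da.wa.re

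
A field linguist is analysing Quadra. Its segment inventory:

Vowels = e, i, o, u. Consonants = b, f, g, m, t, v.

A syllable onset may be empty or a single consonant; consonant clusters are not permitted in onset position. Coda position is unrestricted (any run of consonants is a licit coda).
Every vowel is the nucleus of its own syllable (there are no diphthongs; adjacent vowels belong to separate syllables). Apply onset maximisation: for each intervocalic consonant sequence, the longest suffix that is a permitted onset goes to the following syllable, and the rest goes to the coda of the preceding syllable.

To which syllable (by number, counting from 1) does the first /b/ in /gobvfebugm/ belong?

1

Nuclei (vowels): o, e, u → 3 syllables.
/o…e/ gap (V1→V2): /bvf/ — longest licit onset from the right is /f/, leaving /bv/ as coda.
/e…u/ gap (V2→V3): /b/ → onset of the next syllable (single consonants are always licit onsets).
So the parse is gobv.fe.bugm.
The first /b/ is in the coda of syllable 1 (/gobv/).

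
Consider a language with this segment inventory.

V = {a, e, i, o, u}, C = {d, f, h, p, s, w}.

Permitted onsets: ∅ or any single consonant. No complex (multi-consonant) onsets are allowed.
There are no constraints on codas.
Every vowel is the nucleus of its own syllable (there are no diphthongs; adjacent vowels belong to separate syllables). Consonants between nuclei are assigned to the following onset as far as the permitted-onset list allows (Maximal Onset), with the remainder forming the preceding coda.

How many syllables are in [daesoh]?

Vowels present: a, e, o; each is a nucleus, giving 3 syllables.

3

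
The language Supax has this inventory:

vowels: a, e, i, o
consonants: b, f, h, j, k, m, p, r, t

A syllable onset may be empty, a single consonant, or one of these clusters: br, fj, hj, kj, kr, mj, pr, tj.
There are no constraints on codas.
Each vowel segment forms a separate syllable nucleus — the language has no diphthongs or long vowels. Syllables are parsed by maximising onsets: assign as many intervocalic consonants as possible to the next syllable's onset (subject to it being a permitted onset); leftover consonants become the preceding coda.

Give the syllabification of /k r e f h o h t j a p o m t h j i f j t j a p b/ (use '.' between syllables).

Nuclei (vowels): e, o, a, o, i, a → 6 syllables.
σ1/σ2 boundary: /fh/ — longest licit onset from the right is /h/, leaving /f/ as coda.
σ2/σ3 boundary: /htj/ splits as /h/ + /tj/ (/tj/ is the longest suffix that is a licit onset).
σ3/σ4 boundary: just /p/ — single C goes to the following onset.
σ4/σ5 boundary: /mthj/ splits as /mt/ + /hj/ (/hj/ is the longest suffix that is a licit onset).
σ5/σ6 boundary: /fjtj/ — longest licit onset from the right is /tj/, leaving /fj/ as coda.

kref.hoh.tja.pomt.hjifj.tjapb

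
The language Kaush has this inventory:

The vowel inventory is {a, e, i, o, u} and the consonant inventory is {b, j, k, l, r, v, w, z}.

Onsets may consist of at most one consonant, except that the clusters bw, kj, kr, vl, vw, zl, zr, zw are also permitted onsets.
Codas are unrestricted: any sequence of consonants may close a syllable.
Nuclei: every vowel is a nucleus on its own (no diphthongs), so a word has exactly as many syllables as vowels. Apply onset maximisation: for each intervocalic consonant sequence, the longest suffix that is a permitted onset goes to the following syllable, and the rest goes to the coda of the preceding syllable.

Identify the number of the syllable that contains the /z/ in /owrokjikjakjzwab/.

Nuclei (vowels): o, o, i, a, a → 5 syllables.
V1 /o/ – V2 /o/: /wr/ — longest licit onset from the right is /r/, leaving /w/ as coda.
V2 /o/ – V3 /i/: /kj/ — entire cluster is a permitted onset → onset /kj/, coda ∅.
V3 /i/ – V4 /a/: /kj/ — entire cluster is a permitted onset → onset /kj/, coda ∅.
V4 /a/ – V5 /a/: /kjzw/ splits as /kj/ + /zw/ (/zw/ is the longest suffix that is a licit onset).
Syllabification: ow.ro.kji.kjakj.zwab.
The /z/ is in the onset of syllable 5 (/zwab/).

5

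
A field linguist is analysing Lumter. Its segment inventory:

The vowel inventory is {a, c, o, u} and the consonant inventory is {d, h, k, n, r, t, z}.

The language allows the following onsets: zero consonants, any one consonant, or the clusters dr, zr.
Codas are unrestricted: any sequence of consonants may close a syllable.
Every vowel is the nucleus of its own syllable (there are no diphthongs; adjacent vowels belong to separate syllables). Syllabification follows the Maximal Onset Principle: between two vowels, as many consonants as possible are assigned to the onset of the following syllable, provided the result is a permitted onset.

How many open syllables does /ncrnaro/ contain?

Nuclei (vowels): c, a, o → 3 syllables.
σ1/σ2 boundary: cluster /rn/ — the longest permitted-onset suffix is /n/; onset = /n/, preceding coda = /r/.
σ2/σ3 boundary: /r/ → onset of the next syllable (single consonants are always licit onsets).
Result: ncr.na.ro.
Classifying each syllable: /ncr/ (closed), /na/ (open), /ro/ (open).
Open syllables: 2.

2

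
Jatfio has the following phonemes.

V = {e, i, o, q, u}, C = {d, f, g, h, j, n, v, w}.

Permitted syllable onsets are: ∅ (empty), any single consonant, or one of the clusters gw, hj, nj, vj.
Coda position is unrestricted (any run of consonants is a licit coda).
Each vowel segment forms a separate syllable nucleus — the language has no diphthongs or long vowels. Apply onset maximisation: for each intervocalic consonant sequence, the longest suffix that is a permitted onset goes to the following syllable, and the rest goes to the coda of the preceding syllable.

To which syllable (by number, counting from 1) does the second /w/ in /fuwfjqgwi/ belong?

3

Nuclei (vowels): u, q, i → 3 syllables.
V1 /u/ – V2 /q/: /wfj/; trying suffixes from longest down, /j/ is the first permitted one, so coda /wf/ | onset /j/.
V2 /q/ – V3 /i/: cluster /gw/ — /gw/ is itself a permitted onset, so the whole cluster goes right; preceding coda = ∅.
So the parse is fuwf.jq.gwi.
The second /w/ is in the onset of syllable 3 (/gwi/).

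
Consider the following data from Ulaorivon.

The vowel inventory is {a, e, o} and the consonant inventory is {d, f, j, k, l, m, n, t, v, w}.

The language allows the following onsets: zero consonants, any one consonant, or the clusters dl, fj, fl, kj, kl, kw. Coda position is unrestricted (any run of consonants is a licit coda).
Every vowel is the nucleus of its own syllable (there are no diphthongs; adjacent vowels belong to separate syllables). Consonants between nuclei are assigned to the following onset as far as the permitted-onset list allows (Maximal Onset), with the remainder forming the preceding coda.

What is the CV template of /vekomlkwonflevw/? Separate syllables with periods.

CV.CVCC.CCVC.CCVCC

Vowels present: e, o, o, e; each is a nucleus, giving 4 syllables.
σ1/σ2 boundary: /k/ is a single consonant, so it becomes the next onset.
σ2/σ3 boundary: /mlkw/; trying suffixes from longest down, /kw/ is the first permitted one, so coda /ml/ | onset /kw/.
σ3/σ4 boundary: /nfl/ splits as /n/ + /fl/ (/fl/ is the longest suffix that is a licit onset).
Putting it together: ve.koml.kwon.flevw.
Mapping each syllable to C/V: /ve/ → CV, /koml/ → CVCC, /kwon/ → CCVC, /flevw/ → CCVCC.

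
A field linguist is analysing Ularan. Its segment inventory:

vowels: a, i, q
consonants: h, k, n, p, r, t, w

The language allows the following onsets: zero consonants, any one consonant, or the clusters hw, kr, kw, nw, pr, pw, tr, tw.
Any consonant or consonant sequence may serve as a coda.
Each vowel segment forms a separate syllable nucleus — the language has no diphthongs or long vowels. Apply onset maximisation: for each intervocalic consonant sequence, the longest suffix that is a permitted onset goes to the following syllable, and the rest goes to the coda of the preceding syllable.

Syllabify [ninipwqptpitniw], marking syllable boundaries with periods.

The vowels are i, i, q, i, i — 5 nuclei, so 5 syllables.
/i…i/ gap (V1→V2): just /n/ — single C goes to the following onset.
/i…q/ gap (V2→V3): /pw/ — entire cluster is a permitted onset → onset /pw/, coda ∅.
/q…i/ gap (V3→V4): cluster /ptp/ — the longest permitted-onset suffix is /p/; onset = /p/, preceding coda = /pt/.
/i…i/ gap (V4→V5): /tn/ — longest licit onset from the right is /n/, leaving /t/ as coda.

ni.ni.pwqpt.pit.niw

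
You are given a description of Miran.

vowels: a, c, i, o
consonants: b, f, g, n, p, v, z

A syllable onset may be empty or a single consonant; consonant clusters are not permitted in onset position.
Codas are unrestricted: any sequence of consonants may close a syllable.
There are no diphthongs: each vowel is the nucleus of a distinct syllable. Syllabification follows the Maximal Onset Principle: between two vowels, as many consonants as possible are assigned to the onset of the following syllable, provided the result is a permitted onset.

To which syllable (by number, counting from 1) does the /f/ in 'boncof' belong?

3

Nuclei (vowels): o, c, o → 3 syllables.
/o…c/ gap (V1→V2): just /n/ — single C goes to the following onset.
/c…o/ gap (V2→V3): hiatus — the boundary sits between the two vowels.
Result: bo.nc.of.
The /f/ is in the coda of syllable 3 (/of/).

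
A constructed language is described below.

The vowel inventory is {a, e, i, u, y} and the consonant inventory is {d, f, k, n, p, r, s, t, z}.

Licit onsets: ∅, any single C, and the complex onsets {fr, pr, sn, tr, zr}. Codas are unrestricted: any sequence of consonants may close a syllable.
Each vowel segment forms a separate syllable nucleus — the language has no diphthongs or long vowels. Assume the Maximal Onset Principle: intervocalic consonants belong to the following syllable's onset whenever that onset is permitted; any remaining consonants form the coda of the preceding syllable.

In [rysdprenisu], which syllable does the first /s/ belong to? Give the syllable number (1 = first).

1

Vowels present: y, e, i, u; each is a nucleus, giving 4 syllables.
σ1/σ2 boundary: /sdpr/ splits as /sd/ + /pr/ (/pr/ is the longest suffix that is a licit onset).
σ2/σ3 boundary: /n/ is a single consonant, so it becomes the next onset.
σ3/σ4 boundary: /s/ → onset of the next syllable (single consonants are always licit onsets).
Putting it together: rysd.pre.ni.su.
The first /s/ is in the coda of syllable 1 (/rysd/).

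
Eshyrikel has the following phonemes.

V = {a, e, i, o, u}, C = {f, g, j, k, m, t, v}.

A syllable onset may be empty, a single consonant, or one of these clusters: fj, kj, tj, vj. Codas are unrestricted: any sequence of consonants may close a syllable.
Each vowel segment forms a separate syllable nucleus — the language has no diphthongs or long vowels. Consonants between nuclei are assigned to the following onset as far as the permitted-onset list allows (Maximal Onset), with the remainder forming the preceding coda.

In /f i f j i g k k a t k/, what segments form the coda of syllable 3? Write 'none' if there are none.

tk

Vowels present: i, i, a; each is a nucleus, giving 3 syllables.
Between /i/ (V1) and /i/ (V2): /fj/ is a licit onset in full, so it all attaches to the next syllable.
Between /i/ (V2) and /a/ (V3): cluster /gkk/ — the longest permitted-onset suffix is /k/; onset = /k/, preceding coda = /gk/.
So the parse is fi.fjigk.katk.
Syllable 3 is /katk/: onset /k/, nucleus /a/, coda /tk/.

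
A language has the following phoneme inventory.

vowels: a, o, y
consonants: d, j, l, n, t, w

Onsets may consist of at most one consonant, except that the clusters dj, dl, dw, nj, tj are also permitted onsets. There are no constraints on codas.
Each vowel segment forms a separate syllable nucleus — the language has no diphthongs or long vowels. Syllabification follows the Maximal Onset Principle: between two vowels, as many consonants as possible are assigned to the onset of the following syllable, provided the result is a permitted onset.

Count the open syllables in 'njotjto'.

Nuclei (vowels): o, o → 2 syllables.
σ1/σ2 boundary: /tjt/ — longest licit onset from the right is /t/, leaving /tj/ as coda.
So the parse is njotj.to.
Classifying each syllable: /njotj/ (closed), /to/ (open).
Open syllables: 1.

1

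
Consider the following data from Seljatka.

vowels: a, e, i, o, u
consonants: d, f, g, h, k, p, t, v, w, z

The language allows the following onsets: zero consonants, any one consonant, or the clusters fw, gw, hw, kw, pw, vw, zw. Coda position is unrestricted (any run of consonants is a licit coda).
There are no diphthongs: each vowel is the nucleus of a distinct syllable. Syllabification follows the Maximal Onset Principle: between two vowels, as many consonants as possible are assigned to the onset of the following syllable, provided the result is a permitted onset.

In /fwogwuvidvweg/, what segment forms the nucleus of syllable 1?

Vowels present: o, u, i, e; each is a nucleus, giving 4 syllables.
The first nucleus (vowel 1 from the left) is /o/.

o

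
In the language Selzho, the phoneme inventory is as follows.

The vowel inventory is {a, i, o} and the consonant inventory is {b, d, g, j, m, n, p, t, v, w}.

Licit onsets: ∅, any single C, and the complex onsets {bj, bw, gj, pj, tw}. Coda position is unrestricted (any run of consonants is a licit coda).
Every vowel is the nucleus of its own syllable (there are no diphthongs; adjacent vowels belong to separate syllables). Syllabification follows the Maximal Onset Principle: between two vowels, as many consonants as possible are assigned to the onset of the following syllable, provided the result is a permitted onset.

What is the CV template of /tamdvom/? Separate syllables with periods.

The vowels are a, o — 2 nuclei, so 2 syllables.
σ1/σ2 boundary: /mdv/; trying suffixes from longest down, /v/ is the first permitted one, so coda /md/ | onset /v/.
Putting it together: tamd.vom.
Mapping each syllable to C/V: /tamd/ → CVCC, /vom/ → CVC.

CVCC.CVC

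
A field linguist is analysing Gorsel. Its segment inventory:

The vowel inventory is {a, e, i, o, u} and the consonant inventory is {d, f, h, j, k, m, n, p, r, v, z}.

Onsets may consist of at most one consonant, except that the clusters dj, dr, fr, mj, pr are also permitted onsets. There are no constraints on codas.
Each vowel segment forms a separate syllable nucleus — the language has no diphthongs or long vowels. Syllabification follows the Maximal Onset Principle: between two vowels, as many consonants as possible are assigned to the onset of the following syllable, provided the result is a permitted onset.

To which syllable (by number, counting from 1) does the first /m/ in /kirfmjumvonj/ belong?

2

Nuclei (vowels): i, u, o → 3 syllables.
σ1/σ2 boundary: /rfmj/; trying suffixes from longest down, /mj/ is the first permitted one, so coda /rf/ | onset /mj/.
σ2/σ3 boundary: /mv/ — longest licit onset from the right is /v/, leaving /m/ as coda.
Result: kirf.mjum.vonj.
The first /m/ is in the onset of syllable 2 (/mjum/).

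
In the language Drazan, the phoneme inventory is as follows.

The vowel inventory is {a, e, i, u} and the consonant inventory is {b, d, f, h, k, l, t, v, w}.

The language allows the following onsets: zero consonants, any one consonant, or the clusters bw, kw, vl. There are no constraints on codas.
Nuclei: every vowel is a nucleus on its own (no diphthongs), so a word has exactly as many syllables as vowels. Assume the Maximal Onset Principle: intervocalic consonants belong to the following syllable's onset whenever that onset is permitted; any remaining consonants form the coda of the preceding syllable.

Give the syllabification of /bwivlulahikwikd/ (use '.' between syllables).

The vowels are i, u, a, i, i — 5 nuclei, so 5 syllables.
V1 /i/ – V2 /u/: /vl/ is a licit onset in full, so it all attaches to the next syllable.
V2 /u/ – V3 /a/: /l/ → onset of the next syllable (single consonants are always licit onsets).
V3 /a/ – V4 /i/: /h/ is a single consonant, so it becomes the next onset.
V4 /i/ – V5 /i/: cluster /kw/ — /kw/ is itself a permitted onset, so the whole cluster goes right; preceding coda = ∅.

bwi.vlu.la.hi.kwikd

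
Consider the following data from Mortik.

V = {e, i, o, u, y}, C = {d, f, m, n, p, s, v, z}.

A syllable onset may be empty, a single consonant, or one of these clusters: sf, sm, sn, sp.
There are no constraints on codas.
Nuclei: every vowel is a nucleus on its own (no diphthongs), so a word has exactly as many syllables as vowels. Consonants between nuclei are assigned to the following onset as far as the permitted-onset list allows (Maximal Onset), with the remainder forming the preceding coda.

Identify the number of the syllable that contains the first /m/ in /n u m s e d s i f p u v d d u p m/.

The vowels are u, e, i, u, u — 5 nuclei, so 5 syllables.
σ1/σ2 boundary: /ms/ — longest licit onset from the right is /s/, leaving /m/ as coda.
σ2/σ3 boundary: /ds/ splits as /d/ + /s/ (/s/ is the longest suffix that is a licit onset).
σ3/σ4 boundary: /fp/ splits as /f/ + /p/ (/p/ is the longest suffix that is a licit onset).
σ4/σ5 boundary: cluster /vdd/ — the longest permitted-onset suffix is /d/; onset = /d/, preceding coda = /vd/.
Putting it together: num.sed.sif.puvd.dupm.
The first /m/ is in the coda of syllable 1 (/num/).

1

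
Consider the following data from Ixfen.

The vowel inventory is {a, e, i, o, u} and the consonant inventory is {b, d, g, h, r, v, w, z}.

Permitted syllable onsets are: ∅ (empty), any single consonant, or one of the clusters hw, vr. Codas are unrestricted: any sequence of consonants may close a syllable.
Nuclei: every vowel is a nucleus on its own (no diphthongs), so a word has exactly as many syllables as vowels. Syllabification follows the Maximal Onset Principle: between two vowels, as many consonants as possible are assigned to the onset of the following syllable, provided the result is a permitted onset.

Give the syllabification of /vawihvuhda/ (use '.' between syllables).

va.wih.vuh.da

Vowels present: a, i, u, a; each is a nucleus, giving 4 syllables.
Between /a/ (V1) and /i/ (V2): /w/ is a single consonant, so it becomes the next onset.
Between /i/ (V2) and /u/ (V3): /hv/; trying suffixes from longest down, /v/ is the first permitted one, so coda /h/ | onset /v/.
Between /u/ (V3) and /a/ (V4): cluster /hd/ — the longest permitted-onset suffix is /d/; onset = /d/, preceding coda = /h/.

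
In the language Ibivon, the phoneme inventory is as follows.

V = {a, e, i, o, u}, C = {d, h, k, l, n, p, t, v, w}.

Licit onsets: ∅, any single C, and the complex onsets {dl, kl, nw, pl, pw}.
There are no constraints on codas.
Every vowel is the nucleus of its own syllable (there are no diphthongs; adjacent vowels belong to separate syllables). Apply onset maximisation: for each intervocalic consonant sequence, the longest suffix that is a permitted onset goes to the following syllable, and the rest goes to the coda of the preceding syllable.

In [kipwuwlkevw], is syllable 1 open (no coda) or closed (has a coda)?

open

Vowels present: i, u, e; each is a nucleus, giving 3 syllables.
Between /i/ (V1) and /u/ (V2): /pw/ — entire cluster is a permitted onset → onset /pw/, coda ∅.
Between /u/ (V2) and /e/ (V3): /wlk/; trying suffixes from longest down, /k/ is the first permitted one, so coda /wl/ | onset /k/.
Putting it together: ki.pwuwl.kevw.
Syllable 1 is /ki/; it ends in its nucleus with no coda, so it is open.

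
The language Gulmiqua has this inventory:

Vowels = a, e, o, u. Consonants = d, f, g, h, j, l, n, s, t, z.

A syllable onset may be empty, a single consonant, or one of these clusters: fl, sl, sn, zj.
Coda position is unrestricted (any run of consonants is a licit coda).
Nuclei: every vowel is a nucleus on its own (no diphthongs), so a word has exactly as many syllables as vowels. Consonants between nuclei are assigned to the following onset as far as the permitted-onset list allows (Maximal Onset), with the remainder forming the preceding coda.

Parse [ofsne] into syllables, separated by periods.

of.sne

The vowels are o, e — 2 nuclei, so 2 syllables.
Between /o/ (V1) and /e/ (V2): /fsn/ splits as /f/ + /sn/ (/sn/ is the longest suffix that is a licit onset).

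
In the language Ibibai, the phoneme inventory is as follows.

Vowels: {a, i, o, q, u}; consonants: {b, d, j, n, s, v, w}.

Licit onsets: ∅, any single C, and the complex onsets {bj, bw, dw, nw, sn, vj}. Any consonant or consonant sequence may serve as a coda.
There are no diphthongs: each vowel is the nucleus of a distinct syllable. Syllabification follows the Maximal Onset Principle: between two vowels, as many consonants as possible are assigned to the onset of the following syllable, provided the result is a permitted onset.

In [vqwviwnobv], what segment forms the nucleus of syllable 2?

Nuclei (vowels): q, i, o → 3 syllables.
The second nucleus (vowel 2 from the left) is /i/.

i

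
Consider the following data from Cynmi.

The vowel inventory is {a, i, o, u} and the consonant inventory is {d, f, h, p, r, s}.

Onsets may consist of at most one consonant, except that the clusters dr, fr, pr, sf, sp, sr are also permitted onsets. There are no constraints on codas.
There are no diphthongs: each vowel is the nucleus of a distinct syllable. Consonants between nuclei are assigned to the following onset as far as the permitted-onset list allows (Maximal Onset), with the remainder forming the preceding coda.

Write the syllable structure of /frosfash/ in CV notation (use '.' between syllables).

Nuclei (vowels): o, a → 2 syllables.
σ1/σ2 boundary: /sf/ — entire cluster is a permitted onset → onset /sf/, coda ∅.
So the parse is fro.sfash.
Mapping each syllable to C/V: /fro/ → CCV, /sfash/ → CCVCC.

CCV.CCVCC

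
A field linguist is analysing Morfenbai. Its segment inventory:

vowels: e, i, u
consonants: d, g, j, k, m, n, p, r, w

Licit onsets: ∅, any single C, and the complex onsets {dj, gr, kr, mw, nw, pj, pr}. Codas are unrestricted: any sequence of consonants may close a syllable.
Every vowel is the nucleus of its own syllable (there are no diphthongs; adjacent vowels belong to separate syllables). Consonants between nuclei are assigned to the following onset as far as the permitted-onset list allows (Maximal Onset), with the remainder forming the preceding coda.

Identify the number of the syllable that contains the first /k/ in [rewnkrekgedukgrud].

2

Nuclei (vowels): e, e, e, u, u → 5 syllables.
/e…e/ gap (V1→V2): cluster /wnkr/ — the longest permitted-onset suffix is /kr/; onset = /kr/, preceding coda = /wn/.
/e…e/ gap (V2→V3): /kg/; trying suffixes from longest down, /g/ is the first permitted one, so coda /k/ | onset /g/.
/e…u/ gap (V3→V4): /d/ is a single consonant, so it becomes the next onset.
/u…u/ gap (V4→V5): /kgr/ splits as /k/ + /gr/ (/gr/ is the longest suffix that is a licit onset).
Syllabification: rewn.krek.ge.duk.grud.
The first /k/ is in the onset of syllable 2 (/krek/).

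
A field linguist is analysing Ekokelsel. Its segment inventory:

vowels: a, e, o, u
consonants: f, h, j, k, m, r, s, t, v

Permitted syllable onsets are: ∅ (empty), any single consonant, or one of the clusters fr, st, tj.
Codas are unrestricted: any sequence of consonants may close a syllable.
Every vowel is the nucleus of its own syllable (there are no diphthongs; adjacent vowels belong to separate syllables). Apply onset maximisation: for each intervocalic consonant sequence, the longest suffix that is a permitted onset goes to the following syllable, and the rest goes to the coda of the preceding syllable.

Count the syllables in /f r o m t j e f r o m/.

The vowels are o, e, o — 3 nuclei, so 3 syllables.

3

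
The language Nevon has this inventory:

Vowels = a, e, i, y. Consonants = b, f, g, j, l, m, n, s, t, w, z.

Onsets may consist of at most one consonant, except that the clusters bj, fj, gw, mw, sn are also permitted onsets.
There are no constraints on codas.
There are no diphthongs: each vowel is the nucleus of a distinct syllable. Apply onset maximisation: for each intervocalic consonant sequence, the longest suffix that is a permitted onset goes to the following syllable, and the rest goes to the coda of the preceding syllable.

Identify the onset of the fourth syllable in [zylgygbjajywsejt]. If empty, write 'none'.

j

Vowels present: y, y, a, y, e; each is a nucleus, giving 5 syllables.
V1 /y/ – V2 /y/: /lg/ — longest licit onset from the right is /g/, leaving /l/ as coda.
V2 /y/ – V3 /a/: cluster /gbj/ — the longest permitted-onset suffix is /bj/; onset = /bj/, preceding coda = /g/.
V3 /a/ – V4 /y/: /j/ is a single consonant, so it becomes the next onset.
V4 /y/ – V5 /e/: /ws/ splits as /w/ + /s/ (/s/ is the longest suffix that is a licit onset).
Putting it together: zyl.gyg.bja.jyw.sejt.
Syllable 4 is /jyw/: onset /j/, nucleus /y/, coda /w/.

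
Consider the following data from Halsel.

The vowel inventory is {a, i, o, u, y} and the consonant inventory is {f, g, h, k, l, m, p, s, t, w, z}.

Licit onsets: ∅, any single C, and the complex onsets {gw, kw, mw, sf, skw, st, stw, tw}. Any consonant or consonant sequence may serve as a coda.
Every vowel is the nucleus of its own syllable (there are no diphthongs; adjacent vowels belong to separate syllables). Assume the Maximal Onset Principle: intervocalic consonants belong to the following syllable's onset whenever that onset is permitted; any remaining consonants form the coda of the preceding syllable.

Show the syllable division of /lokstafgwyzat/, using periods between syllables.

lok.staf.gwy.zat

Vowels present: o, a, y, a; each is a nucleus, giving 4 syllables.
Between /o/ (V1) and /a/ (V2): /kst/; trying suffixes from longest down, /st/ is the first permitted one, so coda /k/ | onset /st/.
Between /a/ (V2) and /y/ (V3): /fgw/ splits as /f/ + /gw/ (/gw/ is the longest suffix that is a licit onset).
Between /y/ (V3) and /a/ (V4): /z/ is a single consonant, so it becomes the next onset.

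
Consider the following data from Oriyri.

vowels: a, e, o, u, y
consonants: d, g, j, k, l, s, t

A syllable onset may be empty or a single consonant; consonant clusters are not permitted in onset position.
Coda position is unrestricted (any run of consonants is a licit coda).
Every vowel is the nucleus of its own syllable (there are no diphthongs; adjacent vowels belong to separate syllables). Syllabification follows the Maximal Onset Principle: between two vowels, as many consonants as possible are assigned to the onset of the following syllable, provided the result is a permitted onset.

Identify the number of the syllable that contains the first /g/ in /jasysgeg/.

The vowels are a, y, e — 3 nuclei, so 3 syllables.
V1 /a/ – V2 /y/: just /s/ — single C goes to the following onset.
V2 /y/ – V3 /e/: /sg/ — longest licit onset from the right is /g/, leaving /s/ as coda.
Result: ja.sys.geg.
The first /g/ is in the onset of syllable 3 (/geg/).

3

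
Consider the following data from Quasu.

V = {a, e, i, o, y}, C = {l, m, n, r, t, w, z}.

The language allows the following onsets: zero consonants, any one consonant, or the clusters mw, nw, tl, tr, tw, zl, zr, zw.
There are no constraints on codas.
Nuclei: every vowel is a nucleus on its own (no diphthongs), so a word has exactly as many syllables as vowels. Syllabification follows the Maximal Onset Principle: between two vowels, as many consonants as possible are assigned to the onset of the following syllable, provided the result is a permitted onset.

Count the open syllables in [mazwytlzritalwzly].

Nuclei (vowels): a, y, i, a, y → 5 syllables.
/a…y/ gap (V1→V2): cluster /zw/ — /zw/ is itself a permitted onset, so the whole cluster goes right; preceding coda = ∅.
/y…i/ gap (V2→V3): cluster /tlzr/ — the longest permitted-onset suffix is /zr/; onset = /zr/, preceding coda = /tl/.
/i…a/ gap (V3→V4): just /t/ — single C goes to the following onset.
/a…y/ gap (V4→V5): /lwzl/; trying suffixes from longest down, /zl/ is the first permitted one, so coda /lw/ | onset /zl/.
Result: ma.zwytl.zri.talw.zly.
Classifying each syllable: /ma/ (open), /zwytl/ (closed), /zri/ (open), /talw/ (closed), /zly/ (open).
Open syllables: 3.

3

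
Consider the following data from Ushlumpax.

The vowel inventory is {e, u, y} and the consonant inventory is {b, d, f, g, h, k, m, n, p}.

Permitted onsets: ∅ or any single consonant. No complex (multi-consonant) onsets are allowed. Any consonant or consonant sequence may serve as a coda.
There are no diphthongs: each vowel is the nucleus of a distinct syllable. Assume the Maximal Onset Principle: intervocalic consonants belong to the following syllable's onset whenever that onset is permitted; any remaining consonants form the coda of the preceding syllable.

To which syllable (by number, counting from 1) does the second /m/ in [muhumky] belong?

The vowels are u, u, y — 3 nuclei, so 3 syllables.
σ1/σ2 boundary: /h/ → onset of the next syllable (single consonants are always licit onsets).
σ2/σ3 boundary: /mk/; trying suffixes from longest down, /k/ is the first permitted one, so coda /m/ | onset /k/.
So the parse is mu.hum.ky.
The second /m/ is in the coda of syllable 2 (/hum/).

2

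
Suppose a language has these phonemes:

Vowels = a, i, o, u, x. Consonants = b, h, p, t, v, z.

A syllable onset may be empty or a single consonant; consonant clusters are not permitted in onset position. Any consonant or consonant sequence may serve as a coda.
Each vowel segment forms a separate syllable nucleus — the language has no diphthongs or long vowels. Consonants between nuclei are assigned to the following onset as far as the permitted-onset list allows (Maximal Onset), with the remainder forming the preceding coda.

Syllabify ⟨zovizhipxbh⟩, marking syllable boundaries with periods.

zo.viz.hi.pxbh

Nuclei (vowels): o, i, i, x → 4 syllables.
V1 /o/ – V2 /i/: just /v/ — single C goes to the following onset.
V2 /i/ – V3 /i/: /zh/ splits as /z/ + /h/ (/h/ is the longest suffix that is a licit onset).
V3 /i/ – V4 /x/: /p/ is a single consonant, so it becomes the next onset.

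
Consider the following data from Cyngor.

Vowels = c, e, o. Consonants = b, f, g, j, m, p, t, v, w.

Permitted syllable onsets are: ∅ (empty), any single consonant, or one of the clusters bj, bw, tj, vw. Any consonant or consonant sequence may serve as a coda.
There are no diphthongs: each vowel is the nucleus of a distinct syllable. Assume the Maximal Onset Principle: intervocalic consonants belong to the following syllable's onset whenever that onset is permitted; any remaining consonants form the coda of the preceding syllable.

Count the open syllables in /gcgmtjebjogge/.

2

Vowels present: c, e, o, e; each is a nucleus, giving 4 syllables.
Between /c/ (V1) and /e/ (V2): /gmtj/ — longest licit onset from the right is /tj/, leaving /gm/ as coda.
Between /e/ (V2) and /o/ (V3): /bj/ — entire cluster is a permitted onset → onset /bj/, coda ∅.
Between /o/ (V3) and /e/ (V4): /gg/ — longest licit onset from the right is /g/, leaving /g/ as coda.
Result: gcgm.tje.bjog.ge.
Classifying each syllable: /gcgm/ (closed), /tje/ (open), /bjog/ (closed), /ge/ (open).
Open syllables: 2.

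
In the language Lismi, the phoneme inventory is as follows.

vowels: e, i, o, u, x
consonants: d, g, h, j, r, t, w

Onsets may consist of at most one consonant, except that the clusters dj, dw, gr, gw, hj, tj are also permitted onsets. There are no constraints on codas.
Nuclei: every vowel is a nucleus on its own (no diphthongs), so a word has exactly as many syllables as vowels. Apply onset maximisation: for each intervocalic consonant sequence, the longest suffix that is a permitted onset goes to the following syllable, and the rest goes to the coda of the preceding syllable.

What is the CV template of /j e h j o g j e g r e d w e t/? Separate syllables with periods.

Nuclei (vowels): e, o, e, e, e → 5 syllables.
σ1/σ2 boundary: cluster /hj/ — /hj/ is itself a permitted onset, so the whole cluster goes right; preceding coda = ∅.
σ2/σ3 boundary: /gj/; trying suffixes from longest down, /j/ is the first permitted one, so coda /g/ | onset /j/.
σ3/σ4 boundary: cluster /gr/ — /gr/ is itself a permitted onset, so the whole cluster goes right; preceding coda = ∅.
σ4/σ5 boundary: /dw/ is a licit onset in full, so it all attaches to the next syllable.
Result: je.hjog.je.gre.dwet.
Mapping each syllable to C/V: /je/ → CV, /hjog/ → CCVC, /je/ → CV, /gre/ → CCV, /dwet/ → CCVC.

CV.CCVC.CV.CCV.CCVC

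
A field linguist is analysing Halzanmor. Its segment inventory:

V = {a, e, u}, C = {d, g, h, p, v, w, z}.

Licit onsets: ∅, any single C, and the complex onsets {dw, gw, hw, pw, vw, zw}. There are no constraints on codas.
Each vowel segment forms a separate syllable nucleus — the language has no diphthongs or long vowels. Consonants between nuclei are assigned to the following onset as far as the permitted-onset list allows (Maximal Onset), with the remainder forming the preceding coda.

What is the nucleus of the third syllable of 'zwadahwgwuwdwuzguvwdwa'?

u

Nuclei (vowels): a, a, u, u, u, a → 6 syllables.
The third nucleus (vowel 3 from the left) is /u/.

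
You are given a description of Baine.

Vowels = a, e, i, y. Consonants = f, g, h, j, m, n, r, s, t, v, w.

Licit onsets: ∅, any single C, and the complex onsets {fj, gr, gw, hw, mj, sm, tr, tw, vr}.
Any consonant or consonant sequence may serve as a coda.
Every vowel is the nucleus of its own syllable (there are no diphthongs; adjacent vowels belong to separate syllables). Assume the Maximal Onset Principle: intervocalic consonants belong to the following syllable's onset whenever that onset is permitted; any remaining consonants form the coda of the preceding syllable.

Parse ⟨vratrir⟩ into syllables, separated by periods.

vra.trir

Nuclei (vowels): a, i → 2 syllables.
V1 /a/ – V2 /i/: /tr/ — entire cluster is a permitted onset → onset /tr/, coda ∅.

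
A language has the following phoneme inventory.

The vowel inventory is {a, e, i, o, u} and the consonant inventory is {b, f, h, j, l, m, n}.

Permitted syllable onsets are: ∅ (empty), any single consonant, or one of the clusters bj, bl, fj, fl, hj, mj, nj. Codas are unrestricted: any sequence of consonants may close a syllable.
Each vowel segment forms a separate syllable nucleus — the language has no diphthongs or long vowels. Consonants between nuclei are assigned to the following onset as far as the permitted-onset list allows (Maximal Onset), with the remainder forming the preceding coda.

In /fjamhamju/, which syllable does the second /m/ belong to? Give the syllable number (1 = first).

3

Vowels present: a, a, u; each is a nucleus, giving 3 syllables.
Between /a/ (V1) and /a/ (V2): cluster /mh/ — the longest permitted-onset suffix is /h/; onset = /h/, preceding coda = /m/.
Between /a/ (V2) and /u/ (V3): /mj/ is a licit onset in full, so it all attaches to the next syllable.
So the parse is fjam.ha.mju.
The second /m/ is in the onset of syllable 3 (/mju/).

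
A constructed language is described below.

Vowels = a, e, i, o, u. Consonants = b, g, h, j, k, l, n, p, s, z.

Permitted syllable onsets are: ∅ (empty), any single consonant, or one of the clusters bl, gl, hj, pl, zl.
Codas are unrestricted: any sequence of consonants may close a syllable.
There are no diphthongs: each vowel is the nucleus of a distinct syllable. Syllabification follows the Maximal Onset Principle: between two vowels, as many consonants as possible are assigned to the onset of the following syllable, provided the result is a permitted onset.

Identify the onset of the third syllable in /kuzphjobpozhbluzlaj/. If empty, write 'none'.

p

Vowels present: u, o, o, u, a; each is a nucleus, giving 5 syllables.
Between /u/ (V1) and /o/ (V2): cluster /zphj/ — the longest permitted-onset suffix is /hj/; onset = /hj/, preceding coda = /zp/.
Between /o/ (V2) and /o/ (V3): /bp/ — longest licit onset from the right is /p/, leaving /b/ as coda.
Between /o/ (V3) and /u/ (V4): /zhbl/ — longest licit onset from the right is /bl/, leaving /zh/ as coda.
Between /u/ (V4) and /a/ (V5): /zl/ is a licit onset in full, so it all attaches to the next syllable.
Result: kuzp.hjob.pozh.blu.zlaj.
Syllable 3 is /pozh/: onset /p/, nucleus /o/, coda /zh/.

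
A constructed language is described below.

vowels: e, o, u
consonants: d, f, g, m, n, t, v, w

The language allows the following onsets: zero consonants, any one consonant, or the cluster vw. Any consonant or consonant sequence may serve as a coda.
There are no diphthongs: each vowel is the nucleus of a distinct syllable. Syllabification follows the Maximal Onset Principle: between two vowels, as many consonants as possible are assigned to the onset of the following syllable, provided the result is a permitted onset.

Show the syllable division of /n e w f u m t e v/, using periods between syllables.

new.fum.tev

Vowels present: e, u, e; each is a nucleus, giving 3 syllables.
Between /e/ (V1) and /u/ (V2): /wf/; trying suffixes from longest down, /f/ is the first permitted one, so coda /w/ | onset /f/.
Between /u/ (V2) and /e/ (V3): /mt/ — longest licit onset from the right is /t/, leaving /m/ as coda.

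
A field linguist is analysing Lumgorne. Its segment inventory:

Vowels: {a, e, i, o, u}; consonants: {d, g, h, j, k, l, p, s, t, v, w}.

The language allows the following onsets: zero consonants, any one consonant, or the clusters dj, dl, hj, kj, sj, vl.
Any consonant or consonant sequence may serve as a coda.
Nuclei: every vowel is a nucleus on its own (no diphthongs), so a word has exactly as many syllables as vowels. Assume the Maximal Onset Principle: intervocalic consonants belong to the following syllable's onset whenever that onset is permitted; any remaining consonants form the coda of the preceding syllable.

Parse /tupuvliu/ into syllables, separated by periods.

tu.pu.vli.u

Vowels present: u, u, i, u; each is a nucleus, giving 4 syllables.
V1 /u/ – V2 /u/: just /p/ — single C goes to the following onset.
V2 /u/ – V3 /i/: /vl/ is a licit onset in full, so it all attaches to the next syllable.
V3 /i/ – V4 /u/: hiatus — the boundary sits between the two vowels.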